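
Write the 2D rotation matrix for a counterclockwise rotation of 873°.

Rotation matrix formula: [[cos θ, -sin θ], [sin θ, cos θ]]
For θ = 873°:
cos(873°) = -0.8910
sin(873°) = 0.4540
Result: [[-0.8910, -0.4540], [0.4540, -0.8910]]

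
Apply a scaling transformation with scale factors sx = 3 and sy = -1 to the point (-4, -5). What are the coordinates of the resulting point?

Scaling matrix:
[[3, 0], [0, -1]]
Result: (-4 × 3, -5 × -1) = (-12, 5)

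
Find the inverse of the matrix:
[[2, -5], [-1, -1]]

For [[a,b],[c,d]], inverse = (1/det)·[[d,-b],[-c,a]]
det = (2)(-1) - (-5)(-1) = -2 - 5 = -7
Inverse = (1/-7)·[[-1, 5], [1, 2]]
= [[1/7, -5/7], [-1/7, -2/7]]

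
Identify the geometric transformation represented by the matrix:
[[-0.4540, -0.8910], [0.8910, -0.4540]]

This matrix represents: rotation by 117° counterclockwise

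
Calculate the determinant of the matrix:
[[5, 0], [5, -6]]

For a 2×2 matrix [[a, b], [c, d]], det = ad - bc
det = (5)(-6) - (0)(5) = -30 - 0 = -30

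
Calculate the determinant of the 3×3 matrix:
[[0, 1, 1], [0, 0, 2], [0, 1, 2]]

Expansion along first row:
det = 0·det([[0,2],[1,2]]) - 1·det([[0,2],[0,2]]) + 1·det([[0,0],[0,1]])
    = 0·(0·2 - 2·1) - 1·(0·2 - 2·0) + 1·(0·1 - 0·0)
    = 0·-2 - 1·0 + 1·0
    = 0 + 0 + 0 = 0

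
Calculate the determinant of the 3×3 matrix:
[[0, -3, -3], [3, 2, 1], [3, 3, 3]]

Expansion along first row:
det = 0·det([[2,1],[3,3]]) - -3·det([[3,1],[3,3]]) + -3·det([[3,2],[3,3]])
    = 0·(2·3 - 1·3) - -3·(3·3 - 1·3) + -3·(3·3 - 2·3)
    = 0·3 - -3·6 + -3·3
    = 0 + 18 + -9 = 9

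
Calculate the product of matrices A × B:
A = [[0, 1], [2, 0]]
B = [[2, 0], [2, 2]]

Matrix multiplication:
C[0][0] = 0×2 + 1×2 = 2
C[0][1] = 0×0 + 1×2 = 2
C[1][0] = 2×2 + 0×2 = 4
C[1][1] = 2×0 + 0×2 = 0
Result: [[2, 2], [4, 0]]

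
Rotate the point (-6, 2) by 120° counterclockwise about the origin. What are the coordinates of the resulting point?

Rotation matrix for 120°: [[cos 120°, -sin 120°], [sin 120°, cos 120°]] ≈ [[-0.500000, -0.866025], [0.866025, -0.500000]]
[[-0.500000, -0.866025], [0.866025, -0.500000]] × [-6, 2]ᵀ ≈ [1.2679, -6.1962]ᵀ
Result: (1.2679, -6.1962)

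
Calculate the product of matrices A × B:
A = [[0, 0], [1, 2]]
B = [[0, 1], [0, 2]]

Matrix multiplication:
C[0][0] = 0×0 + 0×0 = 0
C[0][1] = 0×1 + 0×2 = 0
C[1][0] = 1×0 + 2×0 = 0
C[1][1] = 1×1 + 2×2 = 5
Result: [[0, 0], [0, 5]]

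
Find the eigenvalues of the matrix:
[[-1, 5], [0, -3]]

Characteristic equation: det(A - λI) = 0
λ² - (trace)λ + (det) = 0
trace = -1 + -3 = -4, det = (-1)(-3) - (5)(0) = 3
λ² - (-4)λ + (3) = 0
λ = (-4 ± √((-4)² - 4·(3))) / 2 = (-4 ± √4) / 2
Solving: λ = -3, -1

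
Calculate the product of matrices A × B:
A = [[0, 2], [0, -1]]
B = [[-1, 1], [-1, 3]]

Matrix multiplication:
C[0][0] = 0×-1 + 2×-1 = -2
C[0][1] = 0×1 + 2×3 = 6
C[1][0] = 0×-1 + -1×-1 = 1
C[1][1] = 0×1 + -1×3 = -3
Result: [[-2, 6], [1, -3]]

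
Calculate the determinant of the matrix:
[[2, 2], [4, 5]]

For a 2×2 matrix [[a, b], [c, d]], det = ad - bc
det = (2)(5) - (2)(4) = 10 - 8 = 2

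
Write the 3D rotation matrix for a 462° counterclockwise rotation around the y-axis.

Rotation matrix for counterclockwise 462° around y-axis:
cos(462°) = -0.2079, sin(462°) = 0.9781
Result: [[-0.2079, 0, 0.9781], [0, 1, 0], [-0.9781, 0, -0.2079]]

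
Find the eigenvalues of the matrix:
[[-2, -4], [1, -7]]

Characteristic equation: det(A - λI) = 0
λ² - (trace)λ + (det) = 0
trace = -2 + -7 = -9, det = (-2)(-7) - (-4)(1) = 18
λ² - (-9)λ + (18) = 0
λ = (-9 ± √((-9)² - 4·(18))) / 2 = (-9 ± √9) / 2
Solving: λ = -6, -3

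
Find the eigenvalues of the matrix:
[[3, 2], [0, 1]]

Characteristic equation: det(A - λI) = 0
λ² - (trace)λ + (det) = 0
trace = 3 + 1 = 4, det = (3)(1) - (2)(0) = 3
λ² - (4)λ + (3) = 0
λ = (4 ± √((4)² - 4·(3))) / 2 = (4 ± √4) / 2
Solving: λ = 1, 3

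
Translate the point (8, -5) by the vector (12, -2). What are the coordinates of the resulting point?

Translation by (12, -2) (homogeneous matrix [[1, 0, 12], [0, 1, -2], [0, 0, 1]]):
x' = 8 + 12 = 20
y' = -5 + -2 = -7
Result: (20, -7)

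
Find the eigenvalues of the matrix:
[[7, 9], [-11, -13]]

Characteristic equation: det(A - λI) = 0
λ² - (trace)λ + (det) = 0
trace = 7 + -13 = -6, det = (7)(-13) - (9)(-11) = 8
λ² - (-6)λ + (8) = 0
λ = (-6 ± √((-6)² - 4·(8))) / 2 = (-6 ± √4) / 2
Solving: λ = -4, -2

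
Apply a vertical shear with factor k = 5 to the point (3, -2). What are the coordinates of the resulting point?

Shear matrix for vertical shear with factor k = 5:
[[1, 0], [5, 1]]
Result: (3, -2) → (3, 13)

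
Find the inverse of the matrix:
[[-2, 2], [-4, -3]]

For [[a,b],[c,d]], inverse = (1/det)·[[d,-b],[-c,a]]
det = (-2)(-3) - (2)(-4) = 6 - -8 = 14
Inverse = (1/14)·[[-3, -2], [4, -2]]
= [[-3/14, -1/7], [2/7, -1/7]]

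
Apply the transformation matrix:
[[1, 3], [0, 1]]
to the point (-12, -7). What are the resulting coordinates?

Matrix multiplication:
[[1, 3], [0, 1]] × [-12, -7]ᵀ
= [(1)(-12) + (3)(-7), (0)(-12) + (1)(-7)]ᵀ
= [-33, -7]ᵀ
Result: (-33, -7)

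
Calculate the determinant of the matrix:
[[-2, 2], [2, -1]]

For a 2×2 matrix [[a, b], [c, d]], det = ad - bc
det = (-2)(-1) - (2)(2) = 2 - 4 = -2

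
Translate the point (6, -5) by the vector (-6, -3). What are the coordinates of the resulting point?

Translation by (-6, -3) (homogeneous matrix [[1, 0, -6], [0, 1, -3], [0, 0, 1]]):
x' = 6 + -6 = 0
y' = -5 + -3 = -8
Result: (0, -8)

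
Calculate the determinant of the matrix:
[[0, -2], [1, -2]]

For a 2×2 matrix [[a, b], [c, d]], det = ad - bc
det = (0)(-2) - (-2)(1) = 0 - -2 = 2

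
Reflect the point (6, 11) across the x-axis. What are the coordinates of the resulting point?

Reflection across x-axis: (6, 11) → (6, -11)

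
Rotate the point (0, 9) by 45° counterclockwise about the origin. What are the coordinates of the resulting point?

Rotation matrix for 45°: [[cos 45°, -sin 45°], [sin 45°, cos 45°]] ≈ [[0.707107, -0.707107], [0.707107, 0.707107]]
[[0.707107, -0.707107], [0.707107, 0.707107]] × [0, 9]ᵀ ≈ [-6.3640, 6.3640]ᵀ
Result: (-6.3640, 6.3640)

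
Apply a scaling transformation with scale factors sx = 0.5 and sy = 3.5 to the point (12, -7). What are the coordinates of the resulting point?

Scaling matrix:
[[0.50, 0], [0, 3.50]]
Result: (12 × 0.5, -7 × 3.5) = (6, -24.5)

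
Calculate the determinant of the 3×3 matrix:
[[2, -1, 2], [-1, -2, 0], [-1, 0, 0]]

Expansion along first row:
det = 2·det([[-2,0],[0,0]]) - -1·det([[-1,0],[-1,0]]) + 2·det([[-1,-2],[-1,0]])
    = 2·(-2·0 - 0·0) - -1·(-1·0 - 0·-1) + 2·(-1·0 - -2·-1)
    = 2·0 - -1·0 + 2·-2
    = 0 + 0 + -4 = -4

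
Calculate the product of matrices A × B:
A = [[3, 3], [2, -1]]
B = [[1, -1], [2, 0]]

Matrix multiplication:
C[0][0] = 3×1 + 3×2 = 9
C[0][1] = 3×-1 + 3×0 = -3
C[1][0] = 2×1 + -1×2 = 0
C[1][1] = 2×-1 + -1×0 = -2
Result: [[9, -3], [0, -2]]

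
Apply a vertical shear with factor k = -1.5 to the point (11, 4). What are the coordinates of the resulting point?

Shear matrix for vertical shear with factor k = -1.5:
[[1, 0], [-1.50, 1]]
Result: (11, 4) → (11, -12.5)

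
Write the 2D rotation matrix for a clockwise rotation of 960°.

Rotation matrix formula: [[cos θ, -sin θ], [sin θ, cos θ]]
A clockwise rotation by 960° is equivalent to a counterclockwise rotation by -960°.
For θ = -960°:
cos(-960°) = -1/2
sin(-960°) = √3/2
Result: [[-1/2, -√3/2], [√3/2, -1/2]]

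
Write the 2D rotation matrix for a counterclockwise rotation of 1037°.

Rotation matrix formula: [[cos θ, -sin θ], [sin θ, cos θ]]
For θ = 1037°:
cos(1037°) = 0.7314
sin(1037°) = -0.6820
Result: [[0.7314, 0.6820], [-0.6820, 0.7314]]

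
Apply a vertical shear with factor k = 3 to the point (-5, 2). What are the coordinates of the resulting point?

Shear matrix for vertical shear with factor k = 3:
[[1, 0], [3, 1]]
Result: (-5, 2) → (-5, -13)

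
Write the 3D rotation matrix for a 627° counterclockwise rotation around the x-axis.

Rotation matrix for counterclockwise 627° around x-axis:
cos(627°) = -0.0523, sin(627°) = -0.9986
Result: [[1, 0, 0], [0, -0.0523, 0.9986], [0, -0.9986, -0.0523]]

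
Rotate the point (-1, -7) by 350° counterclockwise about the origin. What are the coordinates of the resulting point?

Rotation matrix for 350°: [[cos 350°, -sin 350°], [sin 350°, cos 350°]] ≈ [[0.984808, 0.173648], [-0.173648, 0.984808]]
[[0.984808, 0.173648], [-0.173648, 0.984808]] × [-1, -7]ᵀ ≈ [-2.2003, -6.7200]ᵀ
Result: (-2.2003, -6.7200)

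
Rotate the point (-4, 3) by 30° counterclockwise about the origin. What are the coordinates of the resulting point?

Rotation matrix for 30°: [[cos 30°, -sin 30°], [sin 30°, cos 30°]] ≈ [[0.866025, -0.500000], [0.500000, 0.866025]]
[[0.866025, -0.500000], [0.500000, 0.866025]] × [-4, 3]ᵀ ≈ [-4.9641, 0.5981]ᵀ
Result: (-4.9641, 0.5981)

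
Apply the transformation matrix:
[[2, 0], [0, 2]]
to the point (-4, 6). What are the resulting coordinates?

Matrix multiplication:
[[2, 0], [0, 2]] × [-4, 6]ᵀ
= [(2)(-4) + (0)(6), (0)(-4) + (2)(6)]ᵀ
= [-8, 12]ᵀ
Result: (-8, 12)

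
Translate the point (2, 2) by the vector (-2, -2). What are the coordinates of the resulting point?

Translation by (-2, -2) (homogeneous matrix [[1, 0, -2], [0, 1, -2], [0, 0, 1]]):
x' = 2 + -2 = 0
y' = 2 + -2 = 0
Result: (0, 0)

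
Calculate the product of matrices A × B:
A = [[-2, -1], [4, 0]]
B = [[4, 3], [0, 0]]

Matrix multiplication:
C[0][0] = -2×4 + -1×0 = -8
C[0][1] = -2×3 + -1×0 = -6
C[1][0] = 4×4 + 0×0 = 16
C[1][1] = 4×3 + 0×0 = 12
Result: [[-8, -6], [16, 12]]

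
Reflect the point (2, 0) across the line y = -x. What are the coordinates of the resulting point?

Reflection across line y = -x: (2, 0) → (0, -2)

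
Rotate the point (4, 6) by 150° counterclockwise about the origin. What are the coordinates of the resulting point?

Rotation matrix for 150°: [[cos 150°, -sin 150°], [sin 150°, cos 150°]] ≈ [[-0.866025, -0.500000], [0.500000, -0.866025]]
[[-0.866025, -0.500000], [0.500000, -0.866025]] × [4, 6]ᵀ ≈ [-6.4641, -3.1962]ᵀ
Result: (-6.4641, -3.1962)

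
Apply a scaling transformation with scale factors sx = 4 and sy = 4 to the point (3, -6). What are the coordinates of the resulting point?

Scaling matrix:
[[4, 0], [0, 4]]
Result: (3 × 4, -6 × 4) = (12, -24)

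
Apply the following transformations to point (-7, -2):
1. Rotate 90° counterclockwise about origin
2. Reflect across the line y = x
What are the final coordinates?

Step 1: Rotate 90° → (2, -7)
Step 2: Reflect across line y = x → (-7, 2)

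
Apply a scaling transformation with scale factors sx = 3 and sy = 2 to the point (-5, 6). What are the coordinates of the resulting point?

Scaling matrix:
[[3, 0], [0, 2]]
Result: (-5 × 3, 6 × 2) = (-15, 12)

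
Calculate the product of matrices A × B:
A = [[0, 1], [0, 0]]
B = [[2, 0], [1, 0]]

Matrix multiplication:
C[0][0] = 0×2 + 1×1 = 1
C[0][1] = 0×0 + 1×0 = 0
C[1][0] = 0×2 + 0×1 = 0
C[1][1] = 0×0 + 0×0 = 0
Result: [[1, 0], [0, 0]]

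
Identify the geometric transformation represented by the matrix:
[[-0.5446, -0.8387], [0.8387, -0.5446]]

This matrix represents: rotation by 123° counterclockwise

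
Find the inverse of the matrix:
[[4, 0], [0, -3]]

For [[a,b],[c,d]], inverse = (1/det)·[[d,-b],[-c,a]]
det = (4)(-3) - (0)(0) = -12 - 0 = -12
Inverse = (1/-12)·[[-3, 0], [0, 4]]
= [[1/4, 0], [0, -1/3]]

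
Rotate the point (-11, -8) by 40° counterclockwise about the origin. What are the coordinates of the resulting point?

Rotation matrix for 40°: [[cos 40°, -sin 40°], [sin 40°, cos 40°]] ≈ [[0.766044, -0.642788], [0.642788, 0.766044]]
[[0.766044, -0.642788], [0.642788, 0.766044]] × [-11, -8]ᵀ ≈ [-3.2842, -13.1990]ᵀ
Result: (-3.2842, -13.1990)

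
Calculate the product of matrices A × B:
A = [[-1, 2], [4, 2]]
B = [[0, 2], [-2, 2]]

Matrix multiplication:
C[0][0] = -1×0 + 2×-2 = -4
C[0][1] = -1×2 + 2×2 = 2
C[1][0] = 4×0 + 2×-2 = -4
C[1][1] = 4×2 + 2×2 = 12
Result: [[-4, 2], [-4, 12]]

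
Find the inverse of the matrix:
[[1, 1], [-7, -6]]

For [[a,b],[c,d]], inverse = (1/det)·[[d,-b],[-c,a]]
det = (1)(-6) - (1)(-7) = -6 - -7 = 1
Inverse = [[-6, -1], [7, 1]]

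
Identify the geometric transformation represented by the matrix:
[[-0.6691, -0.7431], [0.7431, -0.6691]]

This matrix represents: rotation by 132° counterclockwise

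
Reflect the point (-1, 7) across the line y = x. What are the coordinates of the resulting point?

Reflection across line y = x: (-1, 7) → (7, -1)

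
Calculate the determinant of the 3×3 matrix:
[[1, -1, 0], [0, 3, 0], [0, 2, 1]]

Expansion along first row:
det = 1·det([[3,0],[2,1]]) - -1·det([[0,0],[0,1]]) + 0·det([[0,3],[0,2]])
    = 1·(3·1 - 0·2) - -1·(0·1 - 0·0) + 0·(0·2 - 3·0)
    = 1·3 - -1·0 + 0·0
    = 3 + 0 + 0 = 3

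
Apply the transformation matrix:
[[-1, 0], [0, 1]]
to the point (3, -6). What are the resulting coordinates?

Matrix multiplication:
[[-1, 0], [0, 1]] × [3, -6]ᵀ
= [(-1)(3) + (0)(-6), (0)(3) + (1)(-6)]ᵀ
= [-3, -6]ᵀ
Result: (-3, -6)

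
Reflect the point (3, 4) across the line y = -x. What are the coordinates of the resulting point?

Reflection across line y = -x: (3, 4) → (-4, -3)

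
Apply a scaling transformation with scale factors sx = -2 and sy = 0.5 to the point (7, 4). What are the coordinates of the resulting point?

Scaling matrix:
[[-2, 0], [0, 0.50]]
Result: (7 × -2, 4 × 0.5) = (-14, 2)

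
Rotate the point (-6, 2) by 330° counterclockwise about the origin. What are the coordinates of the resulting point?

Rotation matrix for 330°: [[cos 330°, -sin 330°], [sin 330°, cos 330°]] ≈ [[0.866025, 0.500000], [-0.500000, 0.866025]]
[[0.866025, 0.500000], [-0.500000, 0.866025]] × [-6, 2]ᵀ ≈ [-4.1962, 4.7321]ᵀ
Result: (-4.1962, 4.7321)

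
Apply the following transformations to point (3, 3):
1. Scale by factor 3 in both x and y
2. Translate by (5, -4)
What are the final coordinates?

Step 1: Scale (3, 3) by 3 → (9, 9)
Step 2: Translate by (5, -4) → (14, 5)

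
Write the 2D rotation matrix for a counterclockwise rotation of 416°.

Rotation matrix formula: [[cos θ, -sin θ], [sin θ, cos θ]]
For θ = 416°:
cos(416°) = 0.5592
sin(416°) = 0.8290
Result: [[0.5592, -0.8290], [0.8290, 0.5592]]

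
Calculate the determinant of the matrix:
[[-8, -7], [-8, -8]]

For a 2×2 matrix [[a, b], [c, d]], det = ad - bc
det = (-8)(-8) - (-7)(-8) = 64 - 56 = 8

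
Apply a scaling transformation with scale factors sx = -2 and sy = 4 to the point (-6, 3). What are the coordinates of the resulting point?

Scaling matrix:
[[-2, 0], [0, 4]]
Result: (-6 × -2, 3 × 4) = (12, 12)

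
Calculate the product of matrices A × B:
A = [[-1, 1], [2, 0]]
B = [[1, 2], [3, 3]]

Matrix multiplication:
C[0][0] = -1×1 + 1×3 = 2
C[0][1] = -1×2 + 1×3 = 1
C[1][0] = 2×1 + 0×3 = 2
C[1][1] = 2×2 + 0×3 = 4
Result: [[2, 1], [2, 4]]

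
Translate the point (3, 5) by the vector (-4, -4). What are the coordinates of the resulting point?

Translation by (-4, -4) (homogeneous matrix [[1, 0, -4], [0, 1, -4], [0, 0, 1]]):
x' = 3 + -4 = -1
y' = 5 + -4 = 1
Result: (-1, 1)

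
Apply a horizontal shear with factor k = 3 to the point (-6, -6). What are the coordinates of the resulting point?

Shear matrix for horizontal shear with factor k = 3:
[[1, 3], [0, 1]]
Result: (-6, -6) → (-24, -6)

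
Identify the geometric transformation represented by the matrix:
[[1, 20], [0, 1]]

This matrix represents: horizontal shear with factor 20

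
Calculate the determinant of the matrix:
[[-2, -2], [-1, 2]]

For a 2×2 matrix [[a, b], [c, d]], det = ad - bc
det = (-2)(2) - (-2)(-1) = -4 - 2 = -6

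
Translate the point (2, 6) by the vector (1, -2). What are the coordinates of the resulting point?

Translation by (1, -2) (homogeneous matrix [[1, 0, 1], [0, 1, -2], [0, 0, 1]]):
x' = 2 + 1 = 3
y' = 6 + -2 = 4
Result: (3, 4)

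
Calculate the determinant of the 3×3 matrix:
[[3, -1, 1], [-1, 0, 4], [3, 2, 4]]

Expansion along first row:
det = 3·det([[0,4],[2,4]]) - -1·det([[-1,4],[3,4]]) + 1·det([[-1,0],[3,2]])
    = 3·(0·4 - 4·2) - -1·(-1·4 - 4·3) + 1·(-1·2 - 0·3)
    = 3·-8 - -1·-16 + 1·-2
    = -24 + -16 + -2 = -42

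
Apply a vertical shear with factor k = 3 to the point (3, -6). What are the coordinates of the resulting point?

Shear matrix for vertical shear with factor k = 3:
[[1, 0], [3, 1]]
Result: (3, -6) → (3, 3)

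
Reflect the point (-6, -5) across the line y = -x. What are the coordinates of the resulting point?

Reflection across line y = -x: (-6, -5) → (5, 6)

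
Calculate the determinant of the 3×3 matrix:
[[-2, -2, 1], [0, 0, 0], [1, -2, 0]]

Expansion along first row:
det = -2·det([[0,0],[-2,0]]) - -2·det([[0,0],[1,0]]) + 1·det([[0,0],[1,-2]])
    = -2·(0·0 - 0·-2) - -2·(0·0 - 0·1) + 1·(0·-2 - 0·1)
    = -2·0 - -2·0 + 1·0
    = 0 + 0 + 0 = 0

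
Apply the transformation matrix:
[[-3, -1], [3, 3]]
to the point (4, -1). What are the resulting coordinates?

Matrix multiplication:
[[-3, -1], [3, 3]] × [4, -1]ᵀ
= [(-3)(4) + (-1)(-1), (3)(4) + (3)(-1)]ᵀ
= [-11, 9]ᵀ
Result: (-11, 9)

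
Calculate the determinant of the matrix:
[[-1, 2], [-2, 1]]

For a 2×2 matrix [[a, b], [c, d]], det = ad - bc
det = (-1)(1) - (2)(-2) = -1 - -4 = 3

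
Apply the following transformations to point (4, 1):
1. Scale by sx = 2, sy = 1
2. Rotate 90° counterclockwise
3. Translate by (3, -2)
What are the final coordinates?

Step 1: Scale → (8, 1)
Step 2: Rotate 90° → (-1, 8)
Step 3: Translate → (2, 6)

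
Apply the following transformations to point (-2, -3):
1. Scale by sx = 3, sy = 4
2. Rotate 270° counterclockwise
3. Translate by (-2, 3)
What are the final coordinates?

Step 1: Scale → (-6, -12)
Step 2: Rotate 270° → (-12, 6)
Step 3: Translate → (-14, 9)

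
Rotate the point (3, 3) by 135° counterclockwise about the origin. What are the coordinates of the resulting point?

Rotation matrix for 135°: [[cos 135°, -sin 135°], [sin 135°, cos 135°]] ≈ [[-0.707107, -0.707107], [0.707107, -0.707107]]
[[-0.707107, -0.707107], [0.707107, -0.707107]] × [3, 3]ᵀ ≈ [-4.2426, 0]ᵀ
Result: (-4.2426, 0)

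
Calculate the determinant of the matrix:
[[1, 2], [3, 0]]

For a 2×2 matrix [[a, b], [c, d]], det = ad - bc
det = (1)(0) - (2)(3) = 0 - 6 = -6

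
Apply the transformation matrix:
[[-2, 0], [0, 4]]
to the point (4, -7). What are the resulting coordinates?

Matrix multiplication:
[[-2, 0], [0, 4]] × [4, -7]ᵀ
= [(-2)(4) + (0)(-7), (0)(4) + (4)(-7)]ᵀ
= [-8, -28]ᵀ
Result: (-8, -28)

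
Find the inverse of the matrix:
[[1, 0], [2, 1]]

For [[a,b],[c,d]], inverse = (1/det)·[[d,-b],[-c,a]]
det = (1)(1) - (0)(2) = 1 - 0 = 1
Inverse = [[1, 0], [-2, 1]]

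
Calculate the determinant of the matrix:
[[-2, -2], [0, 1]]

For a 2×2 matrix [[a, b], [c, d]], det = ad - bc
det = (-2)(1) - (-2)(0) = -2 - 0 = -2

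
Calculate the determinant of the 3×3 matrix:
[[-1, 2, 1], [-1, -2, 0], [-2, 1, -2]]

Expansion along first row:
det = -1·det([[-2,0],[1,-2]]) - 2·det([[-1,0],[-2,-2]]) + 1·det([[-1,-2],[-2,1]])
    = -1·(-2·-2 - 0·1) - 2·(-1·-2 - 0·-2) + 1·(-1·1 - -2·-2)
    = -1·4 - 2·2 + 1·-5
    = -4 + -4 + -5 = -13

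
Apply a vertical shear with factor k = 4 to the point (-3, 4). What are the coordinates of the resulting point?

Shear matrix for vertical shear with factor k = 4:
[[1, 0], [4, 1]]
Result: (-3, 4) → (-3, -8)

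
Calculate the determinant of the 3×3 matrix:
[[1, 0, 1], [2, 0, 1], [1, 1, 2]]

Expansion along first row:
det = 1·det([[0,1],[1,2]]) - 0·det([[2,1],[1,2]]) + 1·det([[2,0],[1,1]])
    = 1·(0·2 - 1·1) - 0·(2·2 - 1·1) + 1·(2·1 - 0·1)
    = 1·-1 - 0·3 + 1·2
    = -1 + 0 + 2 = 1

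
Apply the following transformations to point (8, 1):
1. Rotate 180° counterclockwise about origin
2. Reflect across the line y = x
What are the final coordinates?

Step 1: Rotate 180° → (-8, -1)
Step 2: Reflect across line y = x → (-1, -8)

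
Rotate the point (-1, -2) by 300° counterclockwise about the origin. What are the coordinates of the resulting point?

Rotation matrix for 300°: [[cos 300°, -sin 300°], [sin 300°, cos 300°]] ≈ [[0.500000, 0.866025], [-0.866025, 0.500000]]
[[0.500000, 0.866025], [-0.866025, 0.500000]] × [-1, -2]ᵀ ≈ [-2.2321, -0.1340]ᵀ
Result: (-2.2321, -0.1340)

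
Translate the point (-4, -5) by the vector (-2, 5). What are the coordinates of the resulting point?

Translation by (-2, 5) (homogeneous matrix [[1, 0, -2], [0, 1, 5], [0, 0, 1]]):
x' = -4 + -2 = -6
y' = -5 + 5 = 0
Result: (-6, 0)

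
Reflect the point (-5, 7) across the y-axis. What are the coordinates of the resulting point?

Reflection across y-axis: (-5, 7) → (5, 7)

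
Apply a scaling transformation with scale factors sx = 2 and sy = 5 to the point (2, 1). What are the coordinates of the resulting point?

Scaling matrix:
[[2, 0], [0, 5]]
Result: (2 × 2, 1 × 5) = (4, 5)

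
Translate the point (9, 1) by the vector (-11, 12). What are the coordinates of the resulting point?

Translation by (-11, 12) (homogeneous matrix [[1, 0, -11], [0, 1, 12], [0, 0, 1]]):
x' = 9 + -11 = -2
y' = 1 + 12 = 13
Result: (-2, 13)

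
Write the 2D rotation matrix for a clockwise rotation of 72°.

Rotation matrix formula: [[cos θ, -sin θ], [sin θ, cos θ]]
A clockwise rotation by 72° is equivalent to a counterclockwise rotation by -72°.
For θ = -72°:
cos(-72°) = 0.3090
sin(-72°) = -0.9511
Result: [[0.3090, 0.9511], [-0.9511, 0.3090]]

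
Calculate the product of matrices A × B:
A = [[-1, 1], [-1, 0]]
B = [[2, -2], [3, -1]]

Matrix multiplication:
C[0][0] = -1×2 + 1×3 = 1
C[0][1] = -1×-2 + 1×-1 = 1
C[1][0] = -1×2 + 0×3 = -2
C[1][1] = -1×-2 + 0×-1 = 2
Result: [[1, 1], [-2, 2]]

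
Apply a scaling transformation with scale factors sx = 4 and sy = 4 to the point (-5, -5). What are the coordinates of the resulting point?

Scaling matrix:
[[4, 0], [0, 4]]
Result: (-5 × 4, -5 × 4) = (-20, -20)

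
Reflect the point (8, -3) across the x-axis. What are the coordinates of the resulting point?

Reflection across x-axis: (8, -3) → (8, 3)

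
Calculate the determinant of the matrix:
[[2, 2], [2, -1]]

For a 2×2 matrix [[a, b], [c, d]], det = ad - bc
det = (2)(-1) - (2)(2) = -2 - 4 = -6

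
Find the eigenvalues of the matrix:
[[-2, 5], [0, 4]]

Characteristic equation: det(A - λI) = 0
λ² - (trace)λ + (det) = 0
trace = -2 + 4 = 2, det = (-2)(4) - (5)(0) = -8
λ² - (2)λ + (-8) = 0
λ = (2 ± √((2)² - 4·(-8))) / 2 = (2 ± √36) / 2
Solving: λ = -2, 4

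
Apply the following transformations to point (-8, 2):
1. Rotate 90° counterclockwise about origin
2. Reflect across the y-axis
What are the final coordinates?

Step 1: Rotate 90° → (-2, -8)
Step 2: Reflect across y-axis → (2, -8)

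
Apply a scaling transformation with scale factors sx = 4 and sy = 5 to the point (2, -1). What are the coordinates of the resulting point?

Scaling matrix:
[[4, 0], [0, 5]]
Result: (2 × 4, -1 × 5) = (8, -5)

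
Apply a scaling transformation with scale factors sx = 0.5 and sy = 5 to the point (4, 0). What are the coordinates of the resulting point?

Scaling matrix:
[[0.50, 0], [0, 5]]
Result: (4 × 0.5, 0 × 5) = (2, 0)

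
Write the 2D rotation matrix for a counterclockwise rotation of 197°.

Rotation matrix formula: [[cos θ, -sin θ], [sin θ, cos θ]]
For θ = 197°:
cos(197°) = -0.9563
sin(197°) = -0.2924
Result: [[-0.9563, 0.2924], [-0.2924, -0.9563]]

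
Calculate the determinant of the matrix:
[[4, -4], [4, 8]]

For a 2×2 matrix [[a, b], [c, d]], det = ad - bc
det = (4)(8) - (-4)(4) = 32 - -16 = 48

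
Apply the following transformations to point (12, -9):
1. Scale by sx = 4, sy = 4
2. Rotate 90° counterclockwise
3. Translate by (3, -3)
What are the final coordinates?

Step 1: Scale → (48, -36)
Step 2: Rotate 90° → (36, 48)
Step 3: Translate → (39, 45)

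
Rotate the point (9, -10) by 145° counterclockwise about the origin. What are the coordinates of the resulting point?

Rotation matrix for 145°: [[cos 145°, -sin 145°], [sin 145°, cos 145°]] ≈ [[-0.819152, -0.573576], [0.573576, -0.819152]]
[[-0.819152, -0.573576], [0.573576, -0.819152]] × [9, -10]ᵀ ≈ [-1.6366, 13.3537]ᵀ
Result: (-1.6366, 13.3537)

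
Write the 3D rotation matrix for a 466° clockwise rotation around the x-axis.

Rotation matrix for clockwise 466° around x-axis:
A clockwise rotation by 466° is a counterclockwise rotation by -466°.
cos(-466°) = -0.2756, sin(-466°) = -0.9613
Result: [[1, 0, 0], [0, -0.2756, 0.9613], [0, -0.9613, -0.2756]]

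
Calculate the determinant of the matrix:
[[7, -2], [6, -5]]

For a 2×2 matrix [[a, b], [c, d]], det = ad - bc
det = (7)(-5) - (-2)(6) = -35 - -12 = -23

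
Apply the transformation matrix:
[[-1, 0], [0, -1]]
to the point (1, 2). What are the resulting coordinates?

Matrix multiplication:
[[-1, 0], [0, -1]] × [1, 2]ᵀ
= [(-1)(1) + (0)(2), (0)(1) + (-1)(2)]ᵀ
= [-1, -2]ᵀ
Result: (-1, -2)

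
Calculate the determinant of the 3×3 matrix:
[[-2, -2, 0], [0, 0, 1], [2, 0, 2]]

Expansion along first row:
det = -2·det([[0,1],[0,2]]) - -2·det([[0,1],[2,2]]) + 0·det([[0,0],[2,0]])
    = -2·(0·2 - 1·0) - -2·(0·2 - 1·2) + 0·(0·0 - 0·2)
    = -2·0 - -2·-2 + 0·0
    = 0 + -4 + 0 = -4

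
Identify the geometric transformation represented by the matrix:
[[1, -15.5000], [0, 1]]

This matrix represents: horizontal shear with factor -15.5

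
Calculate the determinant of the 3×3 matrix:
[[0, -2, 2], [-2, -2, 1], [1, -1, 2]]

Expansion along first row:
det = 0·det([[-2,1],[-1,2]]) - -2·det([[-2,1],[1,2]]) + 2·det([[-2,-2],[1,-1]])
    = 0·(-2·2 - 1·-1) - -2·(-2·2 - 1·1) + 2·(-2·-1 - -2·1)
    = 0·-3 - -2·-5 + 2·4
    = 0 + -10 + 8 = -2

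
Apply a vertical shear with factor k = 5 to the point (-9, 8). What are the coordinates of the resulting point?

Shear matrix for vertical shear with factor k = 5:
[[1, 0], [5, 1]]
Result: (-9, 8) → (-9, -37)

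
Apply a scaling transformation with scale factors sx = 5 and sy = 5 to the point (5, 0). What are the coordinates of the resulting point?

Scaling matrix:
[[5, 0], [0, 5]]
Result: (5 × 5, 0 × 5) = (25, 0)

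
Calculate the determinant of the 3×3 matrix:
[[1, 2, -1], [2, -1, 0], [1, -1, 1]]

Expansion along first row:
det = 1·det([[-1,0],[-1,1]]) - 2·det([[2,0],[1,1]]) + -1·det([[2,-1],[1,-1]])
    = 1·(-1·1 - 0·-1) - 2·(2·1 - 0·1) + -1·(2·-1 - -1·1)
    = 1·-1 - 2·2 + -1·-1
    = -1 + -4 + 1 = -4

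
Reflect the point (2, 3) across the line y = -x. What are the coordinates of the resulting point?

Reflection across line y = -x: (2, 3) → (-3, -2)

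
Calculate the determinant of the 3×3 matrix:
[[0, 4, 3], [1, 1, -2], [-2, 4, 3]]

Expansion along first row:
det = 0·det([[1,-2],[4,3]]) - 4·det([[1,-2],[-2,3]]) + 3·det([[1,1],[-2,4]])
    = 0·(1·3 - -2·4) - 4·(1·3 - -2·-2) + 3·(1·4 - 1·-2)
    = 0·11 - 4·-1 + 3·6
    = 0 + 4 + 18 = 22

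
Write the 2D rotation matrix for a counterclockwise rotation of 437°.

Rotation matrix formula: [[cos θ, -sin θ], [sin θ, cos θ]]
For θ = 437°:
cos(437°) = 0.2250
sin(437°) = 0.9744
Result: [[0.2250, -0.9744], [0.9744, 0.2250]]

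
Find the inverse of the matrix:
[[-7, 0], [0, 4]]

For [[a,b],[c,d]], inverse = (1/det)·[[d,-b],[-c,a]]
det = (-7)(4) - (0)(0) = -28 - 0 = -28
Inverse = (1/-28)·[[4, 0], [0, -7]]
= [[-1/7, 0], [0, 1/4]]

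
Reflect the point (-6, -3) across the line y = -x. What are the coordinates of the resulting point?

Reflection across line y = -x: (-6, -3) → (3, 6)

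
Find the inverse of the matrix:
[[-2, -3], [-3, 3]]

For [[a,b],[c,d]], inverse = (1/det)·[[d,-b],[-c,a]]
det = (-2)(3) - (-3)(-3) = -6 - 9 = -15
Inverse = (1/-15)·[[3, 3], [3, -2]]
= [[-1/5, -1/5], [-1/5, 2/15]]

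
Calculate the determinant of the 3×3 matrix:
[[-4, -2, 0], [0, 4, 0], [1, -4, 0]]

Expansion along first row:
det = -4·det([[4,0],[-4,0]]) - -2·det([[0,0],[1,0]]) + 0·det([[0,4],[1,-4]])
    = -4·(4·0 - 0·-4) - -2·(0·0 - 0·1) + 0·(0·-4 - 4·1)
    = -4·0 - -2·0 + 0·-4
    = 0 + 0 + 0 = 0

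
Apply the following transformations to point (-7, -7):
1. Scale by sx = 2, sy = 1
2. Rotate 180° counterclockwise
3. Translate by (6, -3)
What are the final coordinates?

Step 1: Scale → (-14, -7)
Step 2: Rotate 180° → (14, 7)
Step 3: Translate → (20, 4)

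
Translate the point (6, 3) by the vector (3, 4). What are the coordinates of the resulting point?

Translation by (3, 4) (homogeneous matrix [[1, 0, 3], [0, 1, 4], [0, 0, 1]]):
x' = 6 + 3 = 9
y' = 3 + 4 = 7
Result: (9, 7)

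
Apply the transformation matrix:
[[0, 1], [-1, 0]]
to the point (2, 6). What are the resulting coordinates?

Matrix multiplication:
[[0, 1], [-1, 0]] × [2, 6]ᵀ
= [(0)(2) + (1)(6), (-1)(2) + (0)(6)]ᵀ
= [6, -2]ᵀ
Result: (6, -2)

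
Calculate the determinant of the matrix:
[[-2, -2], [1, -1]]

For a 2×2 matrix [[a, b], [c, d]], det = ad - bc
det = (-2)(-1) - (-2)(1) = 2 - -2 = 4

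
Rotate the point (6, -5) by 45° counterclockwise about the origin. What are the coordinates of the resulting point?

Rotation matrix for 45°: [[cos 45°, -sin 45°], [sin 45°, cos 45°]] ≈ [[0.707107, -0.707107], [0.707107, 0.707107]]
[[0.707107, -0.707107], [0.707107, 0.707107]] × [6, -5]ᵀ ≈ [7.7782, 0.7071]ᵀ
Result: (7.7782, 0.7071)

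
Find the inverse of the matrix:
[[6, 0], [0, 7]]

For [[a,b],[c,d]], inverse = (1/det)·[[d,-b],[-c,a]]
det = (6)(7) - (0)(0) = 42 - 0 = 42
Inverse = (1/42)·[[7, 0], [0, 6]]
= [[1/6, 0], [0, 1/7]]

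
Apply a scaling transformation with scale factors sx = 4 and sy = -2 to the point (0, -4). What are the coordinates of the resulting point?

Scaling matrix:
[[4, 0], [0, -2]]
Result: (0 × 4, -4 × -2) = (0, 8)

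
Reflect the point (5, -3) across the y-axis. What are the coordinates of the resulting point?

Reflection across y-axis: (5, -3) → (-5, -3)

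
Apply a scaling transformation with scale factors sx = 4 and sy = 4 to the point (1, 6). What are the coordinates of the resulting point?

Scaling matrix:
[[4, 0], [0, 4]]
Result: (1 × 4, 6 × 4) = (4, 24)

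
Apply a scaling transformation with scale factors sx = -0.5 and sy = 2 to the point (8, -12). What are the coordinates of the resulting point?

Scaling matrix:
[[-0.50, 0], [0, 2]]
Result: (8 × -0.5, -12 × 2) = (-4, -24)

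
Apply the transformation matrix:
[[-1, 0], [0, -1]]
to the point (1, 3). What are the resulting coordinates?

Matrix multiplication:
[[-1, 0], [0, -1]] × [1, 3]ᵀ
= [(-1)(1) + (0)(3), (0)(1) + (-1)(3)]ᵀ
= [-1, -3]ᵀ
Result: (-1, -3)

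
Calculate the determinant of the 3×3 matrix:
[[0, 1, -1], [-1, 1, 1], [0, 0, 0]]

Expansion along first row:
det = 0·det([[1,1],[0,0]]) - 1·det([[-1,1],[0,0]]) + -1·det([[-1,1],[0,0]])
    = 0·(1·0 - 1·0) - 1·(-1·0 - 1·0) + -1·(-1·0 - 1·0)
    = 0·0 - 1·0 + -1·0
    = 0 + 0 + 0 = 0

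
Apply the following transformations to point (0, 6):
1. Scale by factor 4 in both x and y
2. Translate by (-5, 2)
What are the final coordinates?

Step 1: Scale (0, 6) by 4 → (0, 24)
Step 2: Translate by (-5, 2) → (-5, 26)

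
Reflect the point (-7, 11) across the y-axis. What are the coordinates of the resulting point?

Reflection across y-axis: (-7, 11) → (7, 11)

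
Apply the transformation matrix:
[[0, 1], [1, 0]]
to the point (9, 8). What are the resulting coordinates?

Matrix multiplication:
[[0, 1], [1, 0]] × [9, 8]ᵀ
= [(0)(9) + (1)(8), (1)(9) + (0)(8)]ᵀ
= [8, 9]ᵀ
Result: (8, 9)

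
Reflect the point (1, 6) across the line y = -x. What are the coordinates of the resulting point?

Reflection across line y = -x: (1, 6) → (-6, -1)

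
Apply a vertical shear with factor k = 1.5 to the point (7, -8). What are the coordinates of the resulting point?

Shear matrix for vertical shear with factor k = 1.5:
[[1, 0], [1.50, 1]]
Result: (7, -8) → (7, 2.5)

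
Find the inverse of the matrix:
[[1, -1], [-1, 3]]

For [[a,b],[c,d]], inverse = (1/det)·[[d,-b],[-c,a]]
det = (1)(3) - (-1)(-1) = 3 - 1 = 2
Inverse = (1/2)·[[3, 1], [1, 1]]
= [[3/2, 1/2], [1/2, 1/2]]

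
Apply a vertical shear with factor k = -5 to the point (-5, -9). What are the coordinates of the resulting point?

Shear matrix for vertical shear with factor k = -5:
[[1, 0], [-5, 1]]
Result: (-5, -9) → (-5, 16)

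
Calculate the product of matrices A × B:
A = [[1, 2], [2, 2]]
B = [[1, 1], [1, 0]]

Matrix multiplication:
C[0][0] = 1×1 + 2×1 = 3
C[0][1] = 1×1 + 2×0 = 1
C[1][0] = 2×1 + 2×1 = 4
C[1][1] = 2×1 + 2×0 = 2
Result: [[3, 1], [4, 2]]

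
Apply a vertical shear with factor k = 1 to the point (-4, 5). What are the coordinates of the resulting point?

Shear matrix for vertical shear with factor k = 1:
[[1, 0], [1, 1]]
Result: (-4, 5) → (-4, 1)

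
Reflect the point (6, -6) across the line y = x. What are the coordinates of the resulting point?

Reflection across line y = x: (6, -6) → (-6, 6)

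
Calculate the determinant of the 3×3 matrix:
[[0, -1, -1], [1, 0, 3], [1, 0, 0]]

Expansion along first row:
det = 0·det([[0,3],[0,0]]) - -1·det([[1,3],[1,0]]) + -1·det([[1,0],[1,0]])
    = 0·(0·0 - 3·0) - -1·(1·0 - 3·1) + -1·(1·0 - 0·1)
    = 0·0 - -1·-3 + -1·0
    = 0 + -3 + 0 = -3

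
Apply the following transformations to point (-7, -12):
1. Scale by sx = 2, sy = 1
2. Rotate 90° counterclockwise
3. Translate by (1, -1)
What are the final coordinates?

Step 1: Scale → (-14, -12)
Step 2: Rotate 90° → (12, -14)
Step 3: Translate → (13, -15)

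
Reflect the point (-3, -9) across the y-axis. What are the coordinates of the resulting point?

Reflection across y-axis: (-3, -9) → (3, -9)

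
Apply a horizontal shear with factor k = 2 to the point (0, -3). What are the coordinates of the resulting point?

Shear matrix for horizontal shear with factor k = 2:
[[1, 2], [0, 1]]
Result: (0, -3) → (-6, -3)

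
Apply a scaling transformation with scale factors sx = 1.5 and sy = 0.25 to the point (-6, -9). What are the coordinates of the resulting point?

Scaling matrix:
[[1.50, 0], [0, 0.25]]
Result: (-6 × 1.5, -9 × 0.25) = (-9, -2.25)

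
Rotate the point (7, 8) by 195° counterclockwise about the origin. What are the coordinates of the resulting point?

Rotation matrix for 195°: [[cos 195°, -sin 195°], [sin 195°, cos 195°]] ≈ [[-0.965926, 0.258819], [-0.258819, -0.965926]]
[[-0.965926, 0.258819], [-0.258819, -0.965926]] × [7, 8]ᵀ ≈ [-4.6909, -9.5391]ᵀ
Result: (-4.6909, -9.5391)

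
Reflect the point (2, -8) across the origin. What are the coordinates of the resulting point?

Reflection across origin: (2, -8) → (-2, 8)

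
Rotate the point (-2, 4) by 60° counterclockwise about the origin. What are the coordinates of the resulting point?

Rotation matrix for 60°: [[cos 60°, -sin 60°], [sin 60°, cos 60°]] ≈ [[0.500000, -0.866025], [0.866025, 0.500000]]
[[0.500000, -0.866025], [0.866025, 0.500000]] × [-2, 4]ᵀ ≈ [-4.4641, 0.2679]ᵀ
Result: (-4.4641, 0.2679)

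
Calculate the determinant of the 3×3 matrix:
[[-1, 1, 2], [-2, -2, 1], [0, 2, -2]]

Expansion along first row:
det = -1·det([[-2,1],[2,-2]]) - 1·det([[-2,1],[0,-2]]) + 2·det([[-2,-2],[0,2]])
    = -1·(-2·-2 - 1·2) - 1·(-2·-2 - 1·0) + 2·(-2·2 - -2·0)
    = -1·2 - 1·4 + 2·-4
    = -2 + -4 + -8 = -14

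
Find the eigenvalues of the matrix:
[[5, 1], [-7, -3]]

Characteristic equation: det(A - λI) = 0
λ² - (trace)λ + (det) = 0
trace = 5 + -3 = 2, det = (5)(-3) - (1)(-7) = -8
λ² - (2)λ + (-8) = 0
λ = (2 ± √((2)² - 4·(-8))) / 2 = (2 ± √36) / 2
Solving: λ = -2, 4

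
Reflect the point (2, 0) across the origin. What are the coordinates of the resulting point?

Reflection across origin: (2, 0) → (-2, 0)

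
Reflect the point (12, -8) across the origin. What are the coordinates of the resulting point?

Reflection across origin: (12, -8) → (-12, 8)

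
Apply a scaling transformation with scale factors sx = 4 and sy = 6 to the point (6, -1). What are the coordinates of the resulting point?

Scaling matrix:
[[4, 0], [0, 6]]
Result: (6 × 4, -1 × 6) = (24, -6)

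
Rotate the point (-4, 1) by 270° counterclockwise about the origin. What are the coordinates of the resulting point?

Rotation matrix for 270°: [[cos 270°, -sin 270°], [sin 270°, cos 270°]] = [[0, 1], [-1, 0]]
[[0, 1], [-1, 0]] × [-4, 1]ᵀ = [1, 4]ᵀ
Result: (1, 4)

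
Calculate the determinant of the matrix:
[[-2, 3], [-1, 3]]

For a 2×2 matrix [[a, b], [c, d]], det = ad - bc
det = (-2)(3) - (3)(-1) = -6 - -3 = -3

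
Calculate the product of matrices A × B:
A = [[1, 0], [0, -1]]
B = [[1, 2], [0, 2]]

Matrix multiplication:
C[0][0] = 1×1 + 0×0 = 1
C[0][1] = 1×2 + 0×2 = 2
C[1][0] = 0×1 + -1×0 = 0
C[1][1] = 0×2 + -1×2 = -2
Result: [[1, 2], [0, -2]]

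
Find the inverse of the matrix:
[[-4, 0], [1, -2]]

For [[a,b],[c,d]], inverse = (1/det)·[[d,-b],[-c,a]]
det = (-4)(-2) - (0)(1) = 8 - 0 = 8
Inverse = (1/8)·[[-2, 0], [-1, -4]]
= [[-1/4, 0], [-1/8, -1/2]]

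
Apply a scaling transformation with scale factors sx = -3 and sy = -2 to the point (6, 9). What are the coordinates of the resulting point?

Scaling matrix:
[[-3, 0], [0, -2]]
Result: (6 × -3, 9 × -2) = (-18, -18)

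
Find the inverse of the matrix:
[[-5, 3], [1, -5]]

For [[a,b],[c,d]], inverse = (1/det)·[[d,-b],[-c,a]]
det = (-5)(-5) - (3)(1) = 25 - 3 = 22
Inverse = (1/22)·[[-5, -3], [-1, -5]]
= [[-5/22, -3/22], [-1/22, -5/22]]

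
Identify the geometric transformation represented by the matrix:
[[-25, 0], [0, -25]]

This matrix represents: uniform scaling by factor -25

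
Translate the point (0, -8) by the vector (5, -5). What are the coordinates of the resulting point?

Translation by (5, -5) (homogeneous matrix [[1, 0, 5], [0, 1, -5], [0, 0, 1]]):
x' = 0 + 5 = 5
y' = -8 + -5 = -13
Result: (5, -13)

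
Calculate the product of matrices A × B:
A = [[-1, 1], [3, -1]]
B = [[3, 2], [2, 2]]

Matrix multiplication:
C[0][0] = -1×3 + 1×2 = -1
C[0][1] = -1×2 + 1×2 = 0
C[1][0] = 3×3 + -1×2 = 7
C[1][1] = 3×2 + -1×2 = 4
Result: [[-1, 0], [7, 4]]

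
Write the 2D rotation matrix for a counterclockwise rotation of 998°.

Rotation matrix formula: [[cos θ, -sin θ], [sin θ, cos θ]]
For θ = 998°:
cos(998°) = 0.1392
sin(998°) = -0.9903
Result: [[0.1392, 0.9903], [-0.9903, 0.1392]]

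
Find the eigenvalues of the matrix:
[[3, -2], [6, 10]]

Characteristic equation: det(A - λI) = 0
λ² - (trace)λ + (det) = 0
trace = 3 + 10 = 13, det = (3)(10) - (-2)(6) = 42
λ² - (13)λ + (42) = 0
λ = (13 ± √((13)² - 4·(42))) / 2 = (13 ± √1) / 2
Solving: λ = 6, 7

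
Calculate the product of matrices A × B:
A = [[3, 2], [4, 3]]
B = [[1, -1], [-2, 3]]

Matrix multiplication:
C[0][0] = 3×1 + 2×-2 = -1
C[0][1] = 3×-1 + 2×3 = 3
C[1][0] = 4×1 + 3×-2 = -2
C[1][1] = 4×-1 + 3×3 = 5
Result: [[-1, 3], [-2, 5]]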